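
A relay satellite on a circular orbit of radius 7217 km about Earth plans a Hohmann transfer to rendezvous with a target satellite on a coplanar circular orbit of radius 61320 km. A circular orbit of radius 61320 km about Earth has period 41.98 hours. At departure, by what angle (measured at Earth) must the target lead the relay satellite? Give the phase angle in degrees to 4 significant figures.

From Kepler's third law T² = 4π²r³/μ at r = 61320 km, T = 41.98 hours = 41.98 × 3600 s = 1.51128×10^5 s: μ = 4π²r³/T² = 3.98544×10^5 km³/s².
Semi-major axis of the transfer orbit: a_t = (7217 + 61320)/2 = 34268.5 km.
Transfer time t = π√(a_t³/μ) = 31569 s.
The target's mean motion on its circular orbit is ω₂ = √(μ/r₂³) = 4.1575×10^-5 rad/s.
Angle swept by the target during transfer: ω₂·t = 1.3125 rad = 75.20°.
Arrival is 180° from departure on the ellipse, so φ = 180° − 75.20° = 104.8°.

φ = 104.8°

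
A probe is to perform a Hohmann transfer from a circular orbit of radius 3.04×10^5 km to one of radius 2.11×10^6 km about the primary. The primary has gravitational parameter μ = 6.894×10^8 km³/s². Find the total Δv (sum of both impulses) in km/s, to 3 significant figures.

The Hohmann ellipse has a_t = (r₁ + r₂)/2 = 1.207×10^6 km.
At r₁ the circular-orbit speed is v₁ = √(μ/r₁) = 47.621 km/s.
Transfer-orbit speed at r₁ (vis-viva): v_p = √[μ(2/r₁ − 1/a_t)] = 62.963 km/s.
First burn Δv₁ = |v_p − v₁| = 15.342 km/s.
Circular speed at r₂: v₂ = √(μ/r₂) = 18.0757 km/s.
Transfer-orbit speed at r₂: v_a = √[μ(2/r₂ − 1/a_t)] = 9.07147 km/s.
Second burn Δv₂ = |v₂ − v_a| = 9.0042 km/s.
Δv = Δv₁ + Δv₂ = 15.342 + 9.0042 = 24.35 km/s.

Δv = 24.3 km/s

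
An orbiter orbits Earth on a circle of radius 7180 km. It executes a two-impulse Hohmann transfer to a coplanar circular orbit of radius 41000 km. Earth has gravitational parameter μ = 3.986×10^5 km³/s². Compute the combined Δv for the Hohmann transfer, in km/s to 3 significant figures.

The Hohmann ellipse has a_t = (r₁ + r₂)/2 = 24090 km.
At r₁ the circular-orbit speed is v₁ = √(μ/r₁) = 7.451 km/s.
Transfer-orbit speed at r₁ (v² = μ(2/r − 1/a)): v_p = √[μ(2/r₁ − 1/a_t)] = 9.720 km/s.
First burn Δv₁ = |v_p − v₁| = 2.269 km/s.
At r₂, v₂ = √(μ/r₂) = 3.118 km/s.
Transfer-orbit speed at r₂: v_a = √[μ(2/r₂ − 1/a_t)] = 1.702 km/s.
Second burn Δv₂ = |v₂ − v_a| = 1.416 km/s.
Δv = Δv₁ + Δv₂ = 2.269 + 1.416 = 3.685 km/s.

Δv = 3.69 km/s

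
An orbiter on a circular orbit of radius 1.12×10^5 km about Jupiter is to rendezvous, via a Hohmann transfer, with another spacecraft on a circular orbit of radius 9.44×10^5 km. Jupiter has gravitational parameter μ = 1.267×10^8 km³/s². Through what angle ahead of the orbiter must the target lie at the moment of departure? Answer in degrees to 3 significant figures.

The Hohmann ellipse has a_t = (r₁ + r₂)/2 = 5.280×10^5 km.
The half-period of the transfer ellipse is t = π√(a_t³/μ) = 1.071×10^5 s.
Target angular speed ω₂ = √(μ/r₂³) = 1.227×10^-5 rad/s.
Angle swept by the target during transfer: ω₂·t = 1.314 rad = 75.29°.
Arrival is 180° from departure on the ellipse, so φ = 180° − 75.29° = 105°.

φ = 105°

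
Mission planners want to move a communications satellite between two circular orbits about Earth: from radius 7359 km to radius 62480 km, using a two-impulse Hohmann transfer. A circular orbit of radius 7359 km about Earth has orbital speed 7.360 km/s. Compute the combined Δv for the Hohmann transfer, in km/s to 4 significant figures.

From the circular-orbit relation v² = μ/r at r = 7359 km: μ = v²r = (7.360)² × 7359 = 3.98634×10^5 km³/s².
Semi-major axis of the transfer orbit: a_t = (7359 + 62480)/2 = 34919.5 km.
At r₁ the circular-orbit speed is v₁ = √(μ/r₁) = 7.360 km/s.
On the transfer ellipse at r₁, v² = μ(2/r − 1/a) gives v_p = √[μ(2/r₁ − 1/a_t)] = 9.845 km/s.
First burn Δv₁ = |v_p − v₁| = 2.485 km/s.
At r₂, v₂ = √(μ/r₂) = 2.526 km/s.
Transfer-orbit speed at r₂: v_a = √[μ(2/r₂ − 1/a_t)] = 1.160 km/s.
Second burn Δv₂ = |v₂ − v_a| = 1.366 km/s.
Total Δv = Δv₁ + Δv₂ = 3.851 km/s.

Δv = 3.851 km/s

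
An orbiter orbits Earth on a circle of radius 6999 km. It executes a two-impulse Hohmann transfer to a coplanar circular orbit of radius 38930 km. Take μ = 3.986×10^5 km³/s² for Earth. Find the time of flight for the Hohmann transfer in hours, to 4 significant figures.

Semi-major axis of the transfer orbit: a_t = (6999 + 38930)/2 = 22964.5 km.
Half the transfer-orbit period gives t = π√(a_t³/μ) = 17317 s.
Converting: 17317 s ÷ 3600 s/hour = 4.810 hours.

t = 4.810 hours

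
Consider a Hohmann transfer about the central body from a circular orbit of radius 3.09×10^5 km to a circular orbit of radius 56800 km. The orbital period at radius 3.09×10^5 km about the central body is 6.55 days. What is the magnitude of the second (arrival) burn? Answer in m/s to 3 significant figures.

From Kepler's third law T² = 4π²r³/μ at r = 3.09×10^5 km, T = 6.55 days = 6.55 × 86400 s = 5.6592×10^5 s: μ = 4π²r³/T² = 3.63685×10^6 km³/s².
Semi-major axis of the transfer orbit: a_t = (3.090×10^5 + 56800)/2 = 1.829×10^5 km.
On the circular orbit at r = 56800 km, v_c = √(μ/r) = 8.0018 km/s.
Vis-viva on the transfer ellipse at r = 56800 km gives v_t = √[μ(2/r − 1/a_t)] = 10.401 km/s.
Δv₂ = |v_t − v_c| = |10.401 − 8.0018| = 2.399 km/s.

Δv₂ = 2400 m/s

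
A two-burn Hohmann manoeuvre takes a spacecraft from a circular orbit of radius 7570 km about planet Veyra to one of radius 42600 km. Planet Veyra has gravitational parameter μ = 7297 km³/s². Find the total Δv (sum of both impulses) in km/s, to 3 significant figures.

Transfer-ellipse semi-major axis a_t = (r₁ + r₂)/2 = (7570 + 42600)/2 = 25085 km.
At r₁ the circular-orbit speed is v₁ = √(μ/r₁) = 0.9818027 km/s.
On the transfer ellipse at r₁, vis-viva equation gives v_p = √[μ(2/r₁ − 1/a_t)] = 1.279446 km/s.
First burn Δv₁ = |v_p − v₁| = 0.29764 km/s.
Circular speed at r₂: v₂ = √(μ/r₂) = 0.413873 km/s.
Transfer-orbit speed at r₂: v_a = √[μ(2/r₂ − 1/a_t)] = 0.227357 km/s.
Second burn Δv₂ = |v₂ − v_a| = 0.18652 km/s.
Total Δv = Δv₁ + Δv₂ = 0.4842 km/s.

Δv = 0.484 km/s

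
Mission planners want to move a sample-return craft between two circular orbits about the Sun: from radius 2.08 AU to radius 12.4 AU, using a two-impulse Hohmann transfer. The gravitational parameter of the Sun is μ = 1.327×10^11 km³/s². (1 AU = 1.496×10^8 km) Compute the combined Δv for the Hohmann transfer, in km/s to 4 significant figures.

Δv = 10.30 km/s

In km: r₁ = 2.08 × 1.496×10^8 = 3.11168×10^8 km; r₂ = 12.4 × 1.496×10^8 = 1.85504×10^9 km.
The Hohmann ellipse has a_t = (r₁ + r₂)/2 = 1.083104×10^9 km.
Circular speed at r₁: v₁ = √(μ/r₁) = √(1.327×10^11/3.11168×10^8) = 20.651 km/s.
On the transfer ellipse at r₁, v² = μ(2/r − 1/a) gives v_p = √[μ(2/r₁ − 1/a_t)] = 27.026 km/s.
First burn Δv₁ = |v_p − v₁| = 6.375 km/s.
Circular speed at r₂: v₂ = √(μ/r₂) = 8.4578 km/s.
Transfer-orbit speed at r₂: v_a = √[μ(2/r₂ − 1/a_t)] = 4.5334 km/s.
Second burn Δv₂ = |v₂ − v_a| = 3.924 km/s.
Δv = Δv₁ + Δv₂ = 6.375 + 3.924 = 10.30 km/s.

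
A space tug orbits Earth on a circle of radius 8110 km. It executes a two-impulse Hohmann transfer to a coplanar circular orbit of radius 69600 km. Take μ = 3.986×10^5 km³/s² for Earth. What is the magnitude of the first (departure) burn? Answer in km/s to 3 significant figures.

Δv₁ = 2.37 km/s

Transfer-ellipse semi-major axis a_t = (r₁ + r₂)/2 = (8110 + 69600)/2 = 38855 km.
Circular speed at r = 8110 km: v_c = √(μ/r) = 7.011 km/s.
Vis-viva on the transfer ellipse at r = 8110 km gives v_t = √[μ(2/r − 1/a_t)] = 9.383 km/s.
Δv₁ = |v_t − v_c| = |9.383 − 7.011| = 2.372 km/s.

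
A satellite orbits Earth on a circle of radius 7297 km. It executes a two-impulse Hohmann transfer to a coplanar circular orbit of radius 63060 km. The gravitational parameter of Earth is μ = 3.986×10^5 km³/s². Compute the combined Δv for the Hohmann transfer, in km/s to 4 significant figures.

Δv = 3.874 km/s

Semi-major axis of the transfer orbit: a_t = (7297 + 63060)/2 = 35178.5 km.
Circular speed at r₁: v₁ = √(μ/r₁) = √(3.986×10^5/7297) = 7.39089 km/s.
Transfer-orbit speed at r₁ (vis-viva): v_p = √[μ(2/r₁ − 1/a_t)] = 9.89543 km/s.
First burn Δv₁ = |v_p − v₁| = 2.505 km/s.
At r₂, v₂ = √(μ/r₂) = 2.514 km/s.
Transfer-orbit speed at r₂: v_a = √[μ(2/r₂ − 1/a_t)] = 1.145 km/s.
Second burn Δv₂ = |v₂ − v_a| = 1.369 km/s.
Δv = Δv₁ + Δv₂ = 2.505 + 1.369 = 3.874 km/s.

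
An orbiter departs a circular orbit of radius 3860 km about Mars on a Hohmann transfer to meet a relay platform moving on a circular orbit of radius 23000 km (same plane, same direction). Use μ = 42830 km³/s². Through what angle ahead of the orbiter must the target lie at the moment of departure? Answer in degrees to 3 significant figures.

φ = 99.7°

Semi-major axis of the transfer orbit: a_t = (3860 + 23000)/2 = 13430 km.
The half-period of the transfer ellipse is t = π√(a_t³/μ) = 23626.0 s.
Target angular speed ω₂ = √(μ/r₂³) = 5.93311×10^-5 rad/s.
Angle swept by the target during transfer: ω₂·t = 1.40176 rad = 80.31°.
Arrival is 180° from departure on the ellipse, so φ = 180° − 80.31° = 99.7°.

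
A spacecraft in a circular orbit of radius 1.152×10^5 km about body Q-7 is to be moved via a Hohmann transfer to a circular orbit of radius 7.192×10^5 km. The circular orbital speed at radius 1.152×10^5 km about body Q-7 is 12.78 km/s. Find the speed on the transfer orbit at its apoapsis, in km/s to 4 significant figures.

v = 2.688 km/s

From the circular-orbit relation v² = μ/r at r = 1.152×10^5 km: μ = v²r = (12.78)² × 1.152×10^5 = 1.88154×10^7 km³/s².
Transfer-ellipse semi-major axis a_t = (r₁ + r₂)/2 = (1.152×10^5 + 7.192×10^5)/2 = 4.172×10^5 km.
The apoapsis of the transfer ellipse is at r = 7.192×10^5 km.
Applying v² = μ(2/r − 1/a_t): v = 2.688 km/s.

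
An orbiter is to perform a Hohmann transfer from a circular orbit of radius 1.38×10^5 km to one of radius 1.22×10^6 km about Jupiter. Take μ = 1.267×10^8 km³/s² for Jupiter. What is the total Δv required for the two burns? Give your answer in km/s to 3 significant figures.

Δv = 15.9 km/s

Semi-major axis of the transfer orbit: a_t = (1.380×10^5 + 1.220×10^6)/2 = 6.790×10^5 km.
Circular speed at r₁: v₁ = √(μ/r₁) = √(1.267×10^8/1.380×10^5) = 30.3004 km/s.
Transfer-orbit speed at r₁ (v² = μ(2/r − 1/a)): v_p = √[μ(2/r₁ − 1/a_t)] = 40.6157 km/s.
First burn Δv₁ = |v_p − v₁| = 10.315 km/s.
At r₂, v₂ = √(μ/r₂) = 10.1908 km/s.
Transfer-orbit speed at r₂: v_a = √[μ(2/r₂ − 1/a_t)] = 4.59423 km/s.
Second burn Δv₂ = |v₂ − v_a| = 5.5966 km/s.
Δv = Δv₁ + Δv₂ = 10.315 + 5.5966 = 15.91 km/s.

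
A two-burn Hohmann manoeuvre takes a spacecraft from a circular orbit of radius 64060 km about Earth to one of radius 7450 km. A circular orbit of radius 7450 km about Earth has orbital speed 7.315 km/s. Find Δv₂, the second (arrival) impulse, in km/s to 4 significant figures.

Δv₂ = 2.476 km/s

From the circular-orbit relation v² = μ/r at r = 7450 km: μ = v²r = (7.315)² × 7450 = 3.98644×10^5 km³/s².
Semi-major axis of the transfer orbit: a_t = (64060 + 7450)/2 = 35755 km.
On the circular orbit at r = 7450 km, v_c = √(μ/r) = 7.315 km/s.
Transfer-orbit speed at the same r (vis-viva, a = a_t): v_t = √[μ(2/r − 1/a_t)] = 9.791 km/s.
Δv₂ = |v_t − v_c| = |9.791 − 7.315| = 2.476 km/s.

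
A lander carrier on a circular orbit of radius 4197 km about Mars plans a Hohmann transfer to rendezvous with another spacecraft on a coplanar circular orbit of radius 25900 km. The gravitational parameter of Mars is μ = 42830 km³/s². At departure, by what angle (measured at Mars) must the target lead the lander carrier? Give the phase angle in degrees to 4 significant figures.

φ = 100.3°

Transfer-ellipse semi-major axis a_t = (r₁ + r₂)/2 = (4197 + 25900)/2 = 15048.5 km.
The half-period of the transfer ellipse is t = π√(a_t³/μ) = 28023 s.
The target's mean motion on its circular orbit is ω₂ = √(μ/r₂³) = 4.9651×10^-5 rad/s.
Angle swept by the target during transfer: ω₂·t = 1.3914 rad = 79.72°.
Arrival is 180° from departure on the ellipse, so φ = 180° − 79.72° = 100.3°.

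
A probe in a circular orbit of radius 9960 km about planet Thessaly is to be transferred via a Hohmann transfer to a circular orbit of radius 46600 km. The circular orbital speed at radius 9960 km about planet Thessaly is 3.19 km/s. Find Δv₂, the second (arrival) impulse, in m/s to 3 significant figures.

From the circular-orbit relation v² = μ/r at r = 9960 km: μ = v²r = (3.19)² × 9960 = 1.01354×10^5 km³/s².
The Hohmann ellipse has a_t = (r₁ + r₂)/2 = 28280 km.
On the circular orbit at r = 46600 km, v_c = √(μ/r) = 1.4748 km/s.
Vis-viva on the transfer ellipse at r = 46600 km gives v_t = √[μ(2/r − 1/a_t)] = 0.87522 km/s.
Δv₂ = |v_t − v_c| = |0.87522 − 1.4748| = 0.5996 km/s.

Δv₂ = 600 m/s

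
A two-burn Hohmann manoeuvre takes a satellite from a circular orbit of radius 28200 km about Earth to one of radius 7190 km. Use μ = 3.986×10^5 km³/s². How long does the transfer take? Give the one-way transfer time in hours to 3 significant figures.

t = 3.25 hours

Transfer-ellipse semi-major axis a_t = (r₁ + r₂)/2 = (28200 + 7190)/2 = 17695 km.
Transfer time t = π√(a_t³/μ) = π√((17695)³ / 3.986×10^5) = 11710 s.
Converting: 11710 s ÷ 3600 s/hour = 3.25 hours.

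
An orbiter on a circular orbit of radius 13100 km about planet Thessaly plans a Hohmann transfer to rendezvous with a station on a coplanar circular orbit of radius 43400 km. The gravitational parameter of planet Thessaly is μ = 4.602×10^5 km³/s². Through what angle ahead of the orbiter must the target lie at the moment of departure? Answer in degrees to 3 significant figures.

φ = 85.5°

Transfer-ellipse semi-major axis a_t = (r₁ + r₂)/2 = (13100 + 43400)/2 = 28250 km.
The half-period of the transfer ellipse is t = π√(a_t³/μ) = 21988.9 s.
Target angular speed ω₂ = √(μ/r₂³) = 7.50307×10^-5 rad/s.
Angle swept by the target during transfer: ω₂·t = 1.6498 rad = 94.53°.
Arrival is 180° from departure on the ellipse, so φ = 180° − 94.53° = 85.5°.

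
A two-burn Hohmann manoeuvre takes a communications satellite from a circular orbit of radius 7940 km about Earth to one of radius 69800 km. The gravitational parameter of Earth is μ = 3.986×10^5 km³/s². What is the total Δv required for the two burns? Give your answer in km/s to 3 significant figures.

The Hohmann ellipse has a_t = (r₁ + r₂)/2 = 38870 km.
At r₁ the circular-orbit speed is v₁ = √(μ/r₁) = 7.0853 km/s.
On the transfer ellipse at r₁, v² = μ(2/r − 1/a) gives v_p = √[μ(2/r₁ − 1/a_t)] = 9.4946 km/s.
First burn Δv₁ = |v_p − v₁| = 2.409 km/s.
At r₂, v₂ = √(μ/r₂) = 2.390 km/s.
Transfer-orbit speed at r₂: v_a = √[μ(2/r₂ − 1/a_t)] = 1.080 km/s.
Second burn Δv₂ = |v₂ − v_a| = 1.310 km/s.
Total Δv = Δv₁ + Δv₂ = 3.719 km/s.

Δv = 3.72 km/s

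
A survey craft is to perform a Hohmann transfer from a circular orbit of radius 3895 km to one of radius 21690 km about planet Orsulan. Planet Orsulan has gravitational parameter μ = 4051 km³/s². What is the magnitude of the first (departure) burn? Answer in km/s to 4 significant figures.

The Hohmann ellipse has a_t = (r₁ + r₂)/2 = 12792.5 km.
On the circular orbit at r = 3895 km, v_c = √(μ/r) = 1.0198 km/s.
Vis-viva on the transfer ellipse at r = 3895 km gives v_t = √[μ(2/r − 1/a_t)] = 1.3279 km/s.
Δv₁ = |v_t − v_c| = |1.3279 − 1.0198| = 0.3081 km/s.

Δv₁ = 0.3081 km/s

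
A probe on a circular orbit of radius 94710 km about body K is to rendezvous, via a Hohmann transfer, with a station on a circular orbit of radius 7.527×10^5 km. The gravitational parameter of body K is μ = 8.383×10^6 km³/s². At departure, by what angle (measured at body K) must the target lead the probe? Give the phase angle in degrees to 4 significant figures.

φ = 104.0°

Semi-major axis of the transfer orbit: a_t = (94710 + 7.527×10^5)/2 = 4.23705×10^5 km.
The half-period of the transfer ellipse is t = π√(a_t³/μ) = 2.9926×10^5 s.
Target angular speed ω₂ = √(μ/r₂³) = 4.4337×10^-6 rad/s.
Angle swept by the target during transfer: ω₂·t = 1.3268 rad = 76.02°.
The probe traverses 180° on the transfer ellipse, so the target must lead by 180° − 76.02° = 104.0°.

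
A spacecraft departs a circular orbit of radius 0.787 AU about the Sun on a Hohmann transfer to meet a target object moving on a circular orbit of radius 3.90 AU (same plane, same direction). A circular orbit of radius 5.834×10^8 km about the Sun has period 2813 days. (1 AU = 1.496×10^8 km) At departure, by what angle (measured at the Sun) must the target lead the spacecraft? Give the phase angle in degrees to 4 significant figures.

φ = 96.16°

From Kepler's third law T² = 4π²r³/μ at r = 5.834×10^8 km, T = 2813 days = 2813 × 86400 s = 2.430432×10^8 s: μ = 4π²r³/T² = 1.32706×10^11 km³/s².
In km: r₁ = 0.787 × 1.496×10^8 = 1.177352×10^8 km; r₂ = 3.90 × 1.496×10^8 = 5.8344×10^8 km.
The Hohmann ellipse has a_t = (r₁ + r₂)/2 = 3.505876×10^8 km.
Transfer time t = π√(a_t³/μ) = 5.66107×10^7 s.
Target angular speed ω₂ = √(μ/r₂³) = 2.58495×10^-8 rad/s.
Angle swept by the target during transfer: ω₂·t = 1.46336 rad = 83.84°.
Arrival is 180° from departure on the ellipse, so φ = 180° − 83.84° = 96.16°.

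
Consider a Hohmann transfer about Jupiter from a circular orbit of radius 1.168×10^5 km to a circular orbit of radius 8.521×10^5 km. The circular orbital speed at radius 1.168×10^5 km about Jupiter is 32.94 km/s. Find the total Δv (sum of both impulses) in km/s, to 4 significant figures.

Δv = 16.95 km/s

From the circular-orbit relation v² = μ/r at r = 1.168×10^5 km: μ = v²r = (32.94)² × 1.168×10^5 = 1.26733×10^8 km³/s².
Semi-major axis of the transfer orbit: a_t = (1.168×10^5 + 8.521×10^5)/2 = 4.8445×10^5 km.
At r₁ the circular-orbit speed is v₁ = √(μ/r₁) = 32.940 km/s.
On the transfer ellipse at r₁, v² = μ(2/r − 1/a) gives v_p = √[μ(2/r₁ − 1/a_t)] = 43.686 km/s.
First burn Δv₁ = |v_p − v₁| = 10.746 km/s.
At r₂, v₂ = √(μ/r₂) = 12.1955 km/s.
Transfer-orbit speed at r₂: v_a = √[μ(2/r₂ − 1/a_t)] = 5.98821 km/s.
Second burn Δv₂ = |v₂ − v_a| = 6.2073 km/s.
Total Δv = Δv₁ + Δv₂ = 16.95 km/s.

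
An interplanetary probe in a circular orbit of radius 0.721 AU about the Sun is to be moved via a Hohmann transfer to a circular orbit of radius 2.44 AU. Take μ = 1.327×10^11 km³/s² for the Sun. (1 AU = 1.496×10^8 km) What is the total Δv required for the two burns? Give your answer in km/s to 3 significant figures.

In km: r₁ = 0.721 × 1.496×10^8 = 1.078616×10^8 km; r₂ = 2.44 × 1.496×10^8 = 3.65024×10^8 km.
The Hohmann ellipse has a_t = (r₁ + r₂)/2 = 2.364428×10^8 km.
At r₁ the circular-orbit speed is v₁ = √(μ/r₁) = 35.0754 km/s.
Transfer-orbit speed at r₁ (vis-viva): v_p = √[μ(2/r₁ − 1/a_t)] = 43.5813 km/s.
First burn Δv₁ = |v_p − v₁| = 8.5059 km/s.
At r₂, v₂ = √(μ/r₂) = 19.0667 km/s.
Transfer-orbit speed at r₂: v_a = √[μ(2/r₂ − 1/a_t)] = 12.8779 km/s.
Second burn Δv₂ = |v₂ − v_a| = 6.1888 km/s.
Δv = Δv₁ + Δv₂ = 8.5059 + 6.1888 = 14.69 km/s.

Δv = 14.7 km/s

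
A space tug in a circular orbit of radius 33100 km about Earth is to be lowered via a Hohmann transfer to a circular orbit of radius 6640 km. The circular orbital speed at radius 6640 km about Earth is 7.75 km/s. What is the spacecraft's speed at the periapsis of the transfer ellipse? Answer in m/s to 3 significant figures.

From the circular-orbit relation v² = μ/r at r = 6640 km: μ = v²r = (7.75)² × 6640 = 3.98815×10^5 km³/s².
Transfer-ellipse semi-major axis a_t = (r₁ + r₂)/2 = (33100 + 6640)/2 = 19870 km.
At periapsis, r = 6640 km.
From the vis-viva equation, v = √[μ(2/r − 1/a_t)] = 10.00 km/s.

v = 10000 m/s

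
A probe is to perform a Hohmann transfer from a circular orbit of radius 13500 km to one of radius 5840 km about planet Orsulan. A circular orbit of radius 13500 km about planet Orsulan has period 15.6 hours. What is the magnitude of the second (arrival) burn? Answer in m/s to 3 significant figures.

From Kepler's third law T² = 4π²r³/μ at r = 13500 km, T = 15.6 hours = 15.6 × 3600 s = 56160 s: μ = 4π²r³/T² = 30796.9 km³/s².
Transfer-ellipse semi-major axis a_t = (r₁ + r₂)/2 = (13500 + 5840)/2 = 9670 km.
On the circular orbit at r = 5840 km, v_c = √(μ/r) = 2.2964 km/s.
Vis-viva on the transfer ellipse at r = 5840 km gives v_t = √[μ(2/r − 1/a_t)] = 2.7133 km/s.
Δv₂ = |v_t − v_c| = |2.7133 − 2.2964| = 0.4169 km/s.

Δv₂ = 417 m/s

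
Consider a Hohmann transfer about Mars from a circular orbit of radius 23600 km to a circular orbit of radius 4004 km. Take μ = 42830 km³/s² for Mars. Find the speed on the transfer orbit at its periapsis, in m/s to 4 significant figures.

Transfer-ellipse semi-major axis a_t = (r₁ + r₂)/2 = (23600 + 4004)/2 = 13802 km.
The periapsis of the transfer ellipse is at r = 4004 km.
From the vis-viva equation, v = √[μ(2/r − 1/a_t)] = 4.277 km/s.

v = 4277 m/s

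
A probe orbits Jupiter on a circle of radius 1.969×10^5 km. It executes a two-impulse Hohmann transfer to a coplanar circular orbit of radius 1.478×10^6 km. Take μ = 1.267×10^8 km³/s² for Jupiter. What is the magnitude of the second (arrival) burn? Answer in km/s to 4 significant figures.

The Hohmann ellipse has a_t = (r₁ + r₂)/2 = 8.3745×10^5 km.
Circular speed at r = 1.478×10^6 km: v_c = √(μ/r) = 9.2587 km/s.
Vis-viva on the transfer ellipse at r = 1.478×10^6 km gives v_t = √[μ(2/r − 1/a_t)] = 4.4895 km/s.
Δv₂ = |v_t − v_c| = |4.4895 − 9.2587| = 4.769 km/s.

Δv₂ = 4.769 km/s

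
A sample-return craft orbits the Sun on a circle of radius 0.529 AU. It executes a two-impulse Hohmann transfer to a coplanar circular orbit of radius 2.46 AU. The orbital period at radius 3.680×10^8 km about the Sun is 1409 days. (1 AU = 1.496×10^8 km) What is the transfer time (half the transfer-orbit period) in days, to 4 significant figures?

t = 333.6 days

From Kepler's third law T² = 4π²r³/μ at r = 3.680×10^8 km, T = 1409 days = 1409 × 86400 s = 1.217376×10^8 s: μ = 4π²r³/T² = 1.32756×10^11 km³/s².
In km: r₁ = 0.529 × 1.496×10^8 = 7.91384×10^7 km; r₂ = 2.46 × 1.496×10^8 = 3.68016×10^8 km.
Transfer-ellipse semi-major axis a_t = (r₁ + r₂)/2 = (7.91384×10^7 + 3.68016×10^8)/2 = 2.235772×10^8 km.
Transfer time t = π√(a_t³/μ) = π√((2.235772×10^8)³ / 1.32756×10^11) = 2.882×10^7 s.
Converting: 2.882×10^7 s ÷ 86400 s/day = 333.6 days.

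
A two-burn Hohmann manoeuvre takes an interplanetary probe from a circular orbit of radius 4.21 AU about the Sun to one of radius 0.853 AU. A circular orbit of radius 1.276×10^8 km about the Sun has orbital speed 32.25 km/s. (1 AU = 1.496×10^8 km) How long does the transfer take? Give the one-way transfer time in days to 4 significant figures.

t = 735.6 days

From the circular-orbit relation v² = μ/r at r = 1.276×10^8 km: μ = v²r = (32.25)² × 1.276×10^8 = 1.32712×10^11 km³/s².
In km: r₁ = 4.21 × 1.496×10^8 = 6.29816×10^8 km; r₂ = 0.853 × 1.496×10^8 = 1.276088×10^8 km.
Transfer-ellipse semi-major axis a_t = (r₁ + r₂)/2 = (6.29816×10^8 + 1.276088×10^8)/2 = 3.787124×10^8 km.
Transfer time t = π√(a_t³/μ) = π√((3.787124×10^8)³ / 1.32712×10^11) = 6.356×10^7 s.
Converting: 6.356×10^7 s ÷ 86400 s/day = 735.6 days.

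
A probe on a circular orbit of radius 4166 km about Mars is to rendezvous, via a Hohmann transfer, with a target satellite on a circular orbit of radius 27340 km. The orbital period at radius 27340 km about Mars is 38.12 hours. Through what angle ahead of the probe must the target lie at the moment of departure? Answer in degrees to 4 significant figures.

From Kepler's third law T² = 4π²r³/μ at r = 27340 km, T = 38.12 hours = 38.12 × 3600 s = 1.37232×10^5 s: μ = 4π²r³/T² = 42839.5 km³/s².
Semi-major axis of the transfer orbit: a_t = (4166 + 27340)/2 = 15753 km.
The half-period of the transfer ellipse is t = π√(a_t³/μ) = 30010.5 s.
Target angular speed ω₂ = √(μ/r₂³) = 4.57851×10^-5 rad/s.
Angle swept by the target during transfer: ω₂·t = 1.37403 rad = 78.73°.
Arrival is 180° from departure on the ellipse, so φ = 180° − 78.73° = 101.3°.

φ = 101.3°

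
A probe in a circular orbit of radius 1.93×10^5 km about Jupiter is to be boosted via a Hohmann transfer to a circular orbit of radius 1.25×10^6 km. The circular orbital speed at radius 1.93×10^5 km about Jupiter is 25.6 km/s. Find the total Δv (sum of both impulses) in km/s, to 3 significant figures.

From the circular-orbit relation v² = μ/r at r = 1.93×10^5 km: μ = v²r = (25.6)² × 1.93×10^5 = 1.26484×10^8 km³/s².
The Hohmann ellipse has a_t = (r₁ + r₂)/2 = 7.215×10^5 km.
Circular speed at r₁: v₁ = √(μ/r₁) = √(1.26484×10^8/1.930×10^5) = 25.600 km/s.
On the transfer ellipse at r₁, v² = μ(2/r − 1/a) gives v_p = √[μ(2/r₁ − 1/a_t)] = 33.696 km/s.
First burn Δv₁ = |v_p − v₁| = 8.096 km/s.
At r₂, v₂ = √(μ/r₂) = 10.06 km/s.
Transfer-orbit speed at r₂: v_a = √[μ(2/r₂ − 1/a_t)] = 5.203 km/s.
Second burn Δv₂ = |v₂ − v_a| = 4.857 km/s.
Total Δv = Δv₁ + Δv₂ = 12.95 km/s.

Δv = 13.0 km/s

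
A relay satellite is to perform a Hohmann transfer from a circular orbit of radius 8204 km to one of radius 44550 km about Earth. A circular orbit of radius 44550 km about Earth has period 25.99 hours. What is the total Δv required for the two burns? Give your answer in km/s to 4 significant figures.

Δv = 3.412 km/s

From Kepler's third law T² = 4π²r³/μ at r = 44550 km, T = 25.99 hours = 25.99 × 3600 s = 93564 s: μ = 4π²r³/T² = 3.98736×10^5 km³/s².
Semi-major axis of the transfer orbit: a_t = (8204 + 44550)/2 = 26377 km.
Circular speed at r₁: v₁ = √(μ/r₁) = √(3.98736×10^5/8204) = 6.9716 km/s.
Transfer-orbit speed at r₁ (vis-viva equation): v_p = √[μ(2/r₁ − 1/a_t)] = 9.0603 km/s.
First burn Δv₁ = |v_p − v₁| = 2.089 km/s.
At r₂, v₂ = √(μ/r₂) = 2.9917 km/s.
Transfer-orbit speed at r₂: v_a = √[μ(2/r₂ − 1/a_t)] = 1.6685 km/s.
Second burn Δv₂ = |v₂ − v_a| = 1.323 km/s.
Δv = Δv₁ + Δv₂ = 2.089 + 1.323 = 3.412 km/s.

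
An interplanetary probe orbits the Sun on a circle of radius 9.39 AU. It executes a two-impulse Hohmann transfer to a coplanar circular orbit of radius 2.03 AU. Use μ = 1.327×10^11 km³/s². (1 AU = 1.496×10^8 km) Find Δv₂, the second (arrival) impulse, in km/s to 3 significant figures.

In km: r₁ = 9.39 × 1.496×10^8 = 1.404744×10^9 km; r₂ = 2.03 × 1.496×10^8 = 3.03688×10^8 km.
Semi-major axis of the transfer orbit: a_t = (1.404744×10^9 + 3.03688×10^8)/2 = 8.54216×10^8 km.
Circular speed at r = 3.03688×10^8 km: v_c = √(μ/r) = 20.9036 km/s.
Transfer-orbit speed at the same r (vis-viva, a = a_t): v_t = √[μ(2/r − 1/a_t)] = 26.8063 km/s.
Δv₂ = |v_t − v_c| = |26.8063 − 20.9036| = 5.903 km/s.

Δv₂ = 5.90 km/s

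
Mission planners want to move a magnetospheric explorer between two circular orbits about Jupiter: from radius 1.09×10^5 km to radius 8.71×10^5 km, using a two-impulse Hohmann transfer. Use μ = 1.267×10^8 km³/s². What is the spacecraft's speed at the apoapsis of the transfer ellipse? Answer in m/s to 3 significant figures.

v = 5690 m/s

Semi-major axis of the transfer orbit: a_t = (1.090×10^5 + 8.710×10^5)/2 = 4.900×10^5 km.
At apoapsis, r = 8.710×10^5 km.
Applying v² = μ(2/r − 1/a_t): v = 5.688 km/s.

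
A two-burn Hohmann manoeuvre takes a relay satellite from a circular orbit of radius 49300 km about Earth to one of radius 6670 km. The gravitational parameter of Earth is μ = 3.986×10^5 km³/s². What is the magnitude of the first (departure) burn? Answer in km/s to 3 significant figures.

Δv₁ = 1.46 km/s

The Hohmann ellipse has a_t = (r₁ + r₂)/2 = 27985 km.
Circular speed at r = 49300 km: v_c = √(μ/r) = 2.843 km/s.
Vis-viva on the transfer ellipse at r = 49300 km gives v_t = √[μ(2/r − 1/a_t)] = 1.388 km/s.
Δv₁ = |v_t − v_c| = |1.388 − 2.843| = 1.455 km/s.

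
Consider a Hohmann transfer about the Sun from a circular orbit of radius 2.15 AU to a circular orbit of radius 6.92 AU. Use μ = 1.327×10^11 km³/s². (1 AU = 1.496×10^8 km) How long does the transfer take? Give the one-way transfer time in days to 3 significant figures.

In km: r₁ = 2.15 × 1.496×10^8 = 3.2164×10^8 km; r₂ = 6.92 × 1.496×10^8 = 1.035232×10^9 km.
The Hohmann ellipse has a_t = (r₁ + r₂)/2 = 6.78436×10^8 km.
By Kepler's third law the transfer-orbit period is T = 2π√(a_t³/μ), so t = T/2 = 1.524×10^8 s.
Converting: 1.524×10^8 s ÷ 86400 s/day = 1760 days.

t = 1760 days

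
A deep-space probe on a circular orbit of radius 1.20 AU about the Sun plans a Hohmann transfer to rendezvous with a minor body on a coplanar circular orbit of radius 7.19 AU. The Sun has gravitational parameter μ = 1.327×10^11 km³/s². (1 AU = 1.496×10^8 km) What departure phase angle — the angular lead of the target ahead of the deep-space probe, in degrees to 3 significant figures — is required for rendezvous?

φ = 99.8°

In km: r₁ = 1.20 × 1.496×10^8 = 1.7952×10^8 km; r₂ = 7.19 × 1.496×10^8 = 1.075624×10^9 km.
The Hohmann ellipse has a_t = (r₁ + r₂)/2 = 6.27572×10^8 km.
The half-period of the transfer ellipse is t = π√(a_t³/μ) = 1.35584×10^8 s.
The target's mean motion on its circular orbit is ω₂ = √(μ/r₂³) = 1.03263×10^-8 rad/s.
Angle swept by the target during transfer: ω₂·t = 1.4001 rad = 80.22°.
The deep-space probe traverses 180° on the transfer ellipse, so the target must lead by 180° − 80.22° = 99.8°.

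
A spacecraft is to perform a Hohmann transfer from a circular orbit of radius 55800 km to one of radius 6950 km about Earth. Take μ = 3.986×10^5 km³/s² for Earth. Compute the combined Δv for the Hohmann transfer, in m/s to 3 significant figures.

The Hohmann ellipse has a_t = (r₁ + r₂)/2 = 31375 km.
At r₁ the circular-orbit speed is v₁ = √(μ/r₁) = 2.673 km/s.
On the transfer ellipse at r₁, vis-viva equation gives v_a = √[μ(2/r₁ − 1/a_t)] = 1.258 km/s.
First burn Δv₁ = |v_a − v₁| = 1.415 km/s.
At r₂, v₂ = √(μ/r₂) = 7.57314 km/s.
Transfer-orbit speed at r₂: v_p = √[μ(2/r₂ − 1/a_t)] = 10.0995 km/s.
Second burn Δv₂ = |v₂ − v_p| = 2.526 km/s.
Total Δv = Δv₁ + Δv₂ = 3.941 km/s.

Δv = 3940 m/s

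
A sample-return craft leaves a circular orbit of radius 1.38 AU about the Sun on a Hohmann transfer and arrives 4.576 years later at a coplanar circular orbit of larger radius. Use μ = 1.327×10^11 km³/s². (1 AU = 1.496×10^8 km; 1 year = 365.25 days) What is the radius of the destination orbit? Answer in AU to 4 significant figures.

In km: r₁ = 1.38 × 1.496×10^8 = 2.06448×10^8 km.
Transfer time t = 4.576 years × 365.25 × 86400 s = 1.444075776×10^8 s, and t = π√(a_t³/μ).
So a_t = (μ t²/π²)^(1/3) = (1.327×10^11 × (1.444075776×10^8)² / π²)^(1/3) = 6.5451×10^8 km.
Since a_t = (r₁ + r₂)/2, r₂ = 2a_t − r₁ = 2×6.5451×10^8 − 2.06448×10^8 = 1.102572×10^9 km.
In AU: r₂ = 1.102572×10^9 / 1.496×10^8 = 7.370 AU.

r₂ = 7.370 AU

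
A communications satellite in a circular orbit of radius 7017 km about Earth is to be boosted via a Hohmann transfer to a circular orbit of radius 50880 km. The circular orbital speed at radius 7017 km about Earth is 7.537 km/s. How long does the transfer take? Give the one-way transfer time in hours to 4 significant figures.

t = 6.808 hours

From the circular-orbit relation v² = μ/r at r = 7017 km: μ = v²r = (7.537)² × 7017 = 3.98610×10^5 km³/s².
Semi-major axis of the transfer orbit: a_t = (7017 + 50880)/2 = 28948.5 km.
Half the transfer-orbit period gives t = π√(a_t³/μ) = 24510 s.
Converting: 24510 s ÷ 3600 s/hour = 6.808 hours.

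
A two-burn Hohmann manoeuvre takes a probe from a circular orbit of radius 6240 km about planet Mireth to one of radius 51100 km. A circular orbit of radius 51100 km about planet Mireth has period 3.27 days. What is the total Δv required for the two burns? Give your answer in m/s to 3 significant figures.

From Kepler's third law T² = 4π²r³/μ at r = 51100 km, T = 3.27 days = 3.27 × 86400 s = 2.82528×10^5 s: μ = 4π²r³/T² = 65993.2 km³/s².
Transfer-ellipse semi-major axis a_t = (r₁ + r₂)/2 = (6240 + 51100)/2 = 28670 km.
At r₁ the circular-orbit speed is v₁ = √(μ/r₁) = 3.252 km/s.
Transfer-orbit speed at r₁ (vis-viva equation): v_p = √[μ(2/r₁ − 1/a_t)] = 4.342 km/s.
First burn Δv₁ = |v_p − v₁| = 1.090 km/s.
At r₂, v₂ = √(μ/r₂) = 1.1364 km/s.
Transfer-orbit speed at r₂: v_a = √[μ(2/r₂ − 1/a_t)] = 0.53017 km/s.
Second burn Δv₂ = |v₂ − v_a| = 0.6062 km/s.
Total Δv = Δv₁ + Δv₂ = 1.696 km/s.

Δv = 1700 m/s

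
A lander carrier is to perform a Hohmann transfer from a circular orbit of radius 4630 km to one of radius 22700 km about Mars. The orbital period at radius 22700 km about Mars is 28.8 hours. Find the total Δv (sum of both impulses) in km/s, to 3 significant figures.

Δv = 1.45 km/s

From Kepler's third law T² = 4π²r³/μ at r = 22700 km, T = 28.8 hours = 28.8 × 3600 s = 1.0368×10^5 s: μ = 4π²r³/T² = 42958.3 km³/s².
The Hohmann ellipse has a_t = (r₁ + r₂)/2 = 13665 km.
At r₁ the circular-orbit speed is v₁ = √(μ/r₁) = 3.0460 km/s.
On the transfer ellipse at r₁, v² = μ(2/r − 1/a) gives v_p = √[μ(2/r₁ − 1/a_t)] = 3.9259 km/s.
First burn Δv₁ = |v_p − v₁| = 0.8799 km/s.
Circular speed at r₂: v₂ = √(μ/r₂) = 1.37566 km/s.
Transfer-orbit speed at r₂: v_a = √[μ(2/r₂ − 1/a_t)] = 0.800749 km/s.
Second burn Δv₂ = |v₂ − v_a| = 0.5749 km/s.
Total Δv = Δv₁ + Δv₂ = 1.455 km/s.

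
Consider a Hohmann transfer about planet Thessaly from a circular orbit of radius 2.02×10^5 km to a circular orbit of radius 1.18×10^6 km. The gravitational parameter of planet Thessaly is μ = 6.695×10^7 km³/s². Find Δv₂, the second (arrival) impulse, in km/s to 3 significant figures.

Transfer-ellipse semi-major axis a_t = (r₁ + r₂)/2 = (2.020×10^5 + 1.180×10^6)/2 = 6.910×10^5 km.
On the circular orbit at r = 1.180×10^6 km, v_c = √(μ/r) = 7.5324 km/s.
Vis-viva on the transfer ellipse at r = 1.180×10^6 km gives v_t = √[μ(2/r − 1/a_t)] = 4.0726 km/s.
Δv₂ = |v_t − v_c| = |4.0726 − 7.5324| = 3.460 km/s.

Δv₂ = 3.46 km/s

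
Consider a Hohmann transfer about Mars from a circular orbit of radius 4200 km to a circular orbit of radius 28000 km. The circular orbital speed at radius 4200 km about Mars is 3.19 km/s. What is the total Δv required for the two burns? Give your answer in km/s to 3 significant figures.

Δv = 1.62 km/s

From the circular-orbit relation v² = μ/r at r = 4200 km: μ = v²r = (3.19)² × 4200 = 42739.6 km³/s².
Semi-major axis of the transfer orbit: a_t = (4200 + 28000)/2 = 16100 km.
Circular speed at r₁: v₁ = √(μ/r₁) = √(42739.6/4200) = 3.1900 km/s.
Transfer-orbit speed at r₁ (v² = μ(2/r − 1/a)): v_p = √[μ(2/r₁ − 1/a_t)] = 4.2068 km/s.
First burn Δv₁ = |v_p − v₁| = 1.0168 km/s.
At r₂, v₂ = √(μ/r₂) = 1.23548 km/s.
Transfer-orbit speed at r₂: v_a = √[μ(2/r₂ − 1/a_t)] = 0.631027 km/s.
Second burn Δv₂ = |v₂ − v_a| = 0.60445 km/s.
Δv = Δv₁ + Δv₂ = 1.0168 + 0.60445 = 1.621 km/s.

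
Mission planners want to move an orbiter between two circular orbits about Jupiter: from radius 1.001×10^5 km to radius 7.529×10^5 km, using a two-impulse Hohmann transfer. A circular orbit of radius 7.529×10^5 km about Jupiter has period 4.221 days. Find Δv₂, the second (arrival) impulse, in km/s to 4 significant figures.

Δv₂ = 6.687 km/s

From Kepler's third law T² = 4π²r³/μ at r = 7.529×10^5 km, T = 4.221 days = 4.221 × 86400 s = 3.646944×10^5 s: μ = 4π²r³/T² = 1.26682×10^8 km³/s².
The Hohmann ellipse has a_t = (r₁ + r₂)/2 = 4.265×10^5 km.
Circular speed at r = 7.529×10^5 km: v_c = √(μ/r) = 12.971 km/s.
Vis-viva on the transfer ellipse at r = 7.529×10^5 km gives v_t = √[μ(2/r − 1/a_t)] = 6.2841 km/s.
Δv₂ = |v_t − v_c| = |6.2841 − 12.971| = 6.687 km/s.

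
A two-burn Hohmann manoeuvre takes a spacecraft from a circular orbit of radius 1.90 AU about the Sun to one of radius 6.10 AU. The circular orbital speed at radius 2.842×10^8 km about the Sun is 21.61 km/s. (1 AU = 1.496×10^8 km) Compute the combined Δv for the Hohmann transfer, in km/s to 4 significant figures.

Δv = 8.824 km/s

From the circular-orbit relation v² = μ/r at r = 2.842×10^8 km: μ = v²r = (21.61)² × 2.842×10^8 = 1.32719×10^11 km³/s².
In km: r₁ = 1.90 × 1.496×10^8 = 2.8424×10^8 km; r₂ = 6.10 × 1.496×10^8 = 9.1256×10^8 km.
The Hohmann ellipse has a_t = (r₁ + r₂)/2 = 5.984×10^8 km.
Circular speed at r₁: v₁ = √(μ/r₁) = √(1.32719×10^11/2.8424×10^8) = 21.6085 km/s.
Transfer-orbit speed at r₁ (vis-viva): v_p = √[μ(2/r₁ − 1/a_t)] = 26.6845 km/s.
First burn Δv₁ = |v_p − v₁| = 5.076 km/s.
At r₂, v₂ = √(μ/r₂) = 12.06 km/s.
Transfer-orbit speed at r₂: v_a = √[μ(2/r₂ − 1/a_t)] = 8.312 km/s.
Second burn Δv₂ = |v₂ − v_a| = 3.748 km/s.
Δv = Δv₁ + Δv₂ = 5.076 + 3.748 = 8.824 km/s.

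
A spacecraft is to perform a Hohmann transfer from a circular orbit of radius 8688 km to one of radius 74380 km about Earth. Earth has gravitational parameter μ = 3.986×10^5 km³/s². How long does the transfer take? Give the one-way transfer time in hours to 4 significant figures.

t = 11.70 hours

Transfer-ellipse semi-major axis a_t = (r₁ + r₂)/2 = (8688 + 74380)/2 = 41534 km.
By Kepler's third law the transfer-orbit period is T = 2π√(a_t³/μ), so t = T/2 = 42120 s.
Converting: 42120 s ÷ 3600 s/hour = 11.70 hours.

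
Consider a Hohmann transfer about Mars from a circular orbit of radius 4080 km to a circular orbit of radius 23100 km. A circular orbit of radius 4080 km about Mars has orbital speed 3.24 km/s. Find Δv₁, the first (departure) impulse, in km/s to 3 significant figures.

Δv₁ = 0.984 km/s

From the circular-orbit relation v² = μ/r at r = 4080 km: μ = v²r = (3.24)² × 4080 = 42830.2 km³/s².
Semi-major axis of the transfer orbit: a_t = (4080 + 23100)/2 = 13590 km.
On the circular orbit at r = 4080 km, v_c = √(μ/r) = 3.2400 km/s.
Transfer-orbit speed at the same r (vis-viva, a = a_t): v_t = √[μ(2/r − 1/a_t)] = 4.2242 km/s.
Δv₁ = |v_t − v_c| = |4.2242 − 3.2400| = 0.9842 km/s.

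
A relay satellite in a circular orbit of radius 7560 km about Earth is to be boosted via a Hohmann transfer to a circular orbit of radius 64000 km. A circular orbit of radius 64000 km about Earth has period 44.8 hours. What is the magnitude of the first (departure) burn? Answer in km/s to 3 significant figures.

Δv₁ = 2.45 km/s

From Kepler's third law T² = 4π²r³/μ at r = 64000 km, T = 44.8 hours = 44.8 × 3600 s = 1.6128×10^5 s: μ = 4π²r³/T² = 3.97868×10^5 km³/s².
Transfer-ellipse semi-major axis a_t = (r₁ + r₂)/2 = (7560 + 64000)/2 = 35780 km.
Circular speed at r = 7560 km: v_c = √(μ/r) = 7.2545 km/s.
Vis-viva on the transfer ellipse at r = 7560 km gives v_t = √[μ(2/r − 1/a_t)] = 9.7024 km/s.
Δv₁ = |v_t − v_c| = |9.7024 − 7.2545| = 2.448 km/s.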